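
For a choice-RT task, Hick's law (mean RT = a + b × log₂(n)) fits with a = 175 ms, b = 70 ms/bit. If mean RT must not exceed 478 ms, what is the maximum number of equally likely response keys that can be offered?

20

Set 175 + 70·log₂ n ≤ 478 → log₂ n ≤ (478 − 175)/70 = 4.3286.
So n ≤ 2^4.3286 = 20.092; the largest integer n is 20.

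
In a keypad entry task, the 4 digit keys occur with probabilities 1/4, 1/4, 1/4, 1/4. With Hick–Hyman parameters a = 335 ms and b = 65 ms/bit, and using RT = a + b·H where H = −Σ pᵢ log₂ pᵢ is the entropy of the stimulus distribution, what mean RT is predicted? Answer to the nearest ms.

465 ms

H = −Σ pᵢ log₂ pᵢ = 0.25·2 + 0.25·2 + 0.25·2 + 0.25·2 = 2.000 bits.
RT = 335 + 65 × 2.000 = 465.00 ms.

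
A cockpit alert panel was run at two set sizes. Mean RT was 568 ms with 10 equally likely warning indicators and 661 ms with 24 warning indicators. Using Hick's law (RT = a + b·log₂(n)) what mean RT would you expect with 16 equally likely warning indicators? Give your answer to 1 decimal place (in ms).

Fit slope and intercept:
  b = (661 − 568) / (log₂ 24 − log₂ 10) = 93 / (4.5850 − 3.3219) = 73.632 ms/bit
  a = 568 − 73.632 × 3.3219 = 323.399 ms
Then RT(16) = 323.399 + 73.632 × log₂ 16 = 323.399 + 73.632 × 4 ≈ 617.928 ms.

617.9 ms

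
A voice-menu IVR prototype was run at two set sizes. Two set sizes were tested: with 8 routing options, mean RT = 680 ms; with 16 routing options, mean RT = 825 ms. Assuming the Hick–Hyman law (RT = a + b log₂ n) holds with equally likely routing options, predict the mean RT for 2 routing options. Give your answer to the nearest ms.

390 ms

With log₂ n on the abscissa the relation is linear; from the two conditions:
  b = (825 − 680) / (log₂ 16 − log₂ 8) = 145 / (4 − 3) = 145 ms/bit
  a = 680 − 145 × 3 = 245 ms
Then RT(2) = 245 + 145 × log₂ 2 = 245 + 145 × 1 ≈ 390.000 ms.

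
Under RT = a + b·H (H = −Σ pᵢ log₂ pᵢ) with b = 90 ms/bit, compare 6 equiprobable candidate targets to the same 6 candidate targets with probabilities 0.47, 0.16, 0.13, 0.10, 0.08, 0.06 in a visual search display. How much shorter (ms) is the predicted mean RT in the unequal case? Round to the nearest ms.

36 ms

Equiprobable entropy H₀ = log₂ 6 = 2.5850 bits.
Skewed entropy H = −Σ pᵢ log₂ pᵢ = 2.1849 bits.
ΔRT = b·(H₀ − H) = 90 × 0.4001 = 36.01 ms.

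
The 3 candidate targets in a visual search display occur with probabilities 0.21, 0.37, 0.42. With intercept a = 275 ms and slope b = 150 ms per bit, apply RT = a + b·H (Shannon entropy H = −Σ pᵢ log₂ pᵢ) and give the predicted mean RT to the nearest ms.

504 ms

H = 0.21·log₂(1/0.21) + 0.37·log₂(1/0.37) + 0.42·log₂(1/0.42) = 1.5292 bits.
RT = 275 + 150 × 1.5292 = 504.38 ms.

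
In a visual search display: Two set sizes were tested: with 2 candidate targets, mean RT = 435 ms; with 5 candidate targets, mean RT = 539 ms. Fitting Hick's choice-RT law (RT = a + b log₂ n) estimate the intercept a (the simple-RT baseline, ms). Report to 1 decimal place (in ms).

b = (RT₂ − RT₁)/(log₂ n₂ − log₂ n₁) = (539 − 435)/(2.3219 − 1) = 78.673 ms/bit.
Intercept: a = 435 − 78.673·log₂(2) = 356.327 ms.

356.3 ms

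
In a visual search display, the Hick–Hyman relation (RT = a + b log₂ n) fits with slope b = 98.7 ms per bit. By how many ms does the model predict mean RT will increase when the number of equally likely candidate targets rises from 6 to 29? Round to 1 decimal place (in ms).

The intercept a cancels: ΔRT = b·(log₂ n₂ − log₂ n₁) = b·log₂(n₂/n₁).
log₂(29) − log₂(6) = 4.8580 − 2.5850 = 2.2730.
ΔRT = 98.7 × 2.2730 = 224.347 ms.

224.3 ms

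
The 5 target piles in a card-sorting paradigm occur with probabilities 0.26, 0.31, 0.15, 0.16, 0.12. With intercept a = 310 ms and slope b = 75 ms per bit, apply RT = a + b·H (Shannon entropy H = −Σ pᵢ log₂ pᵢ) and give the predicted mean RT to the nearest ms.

477 ms

H = 0.26·log₂(1/0.26) + 0.31·log₂(1/0.31) + 0.15·log₂(1/0.15) + 0.16·log₂(1/0.16) + 0.12·log₂(1/0.12) = 2.2297 bits.
RT = 310 + 75 × 2.2297 = 477.23 ms.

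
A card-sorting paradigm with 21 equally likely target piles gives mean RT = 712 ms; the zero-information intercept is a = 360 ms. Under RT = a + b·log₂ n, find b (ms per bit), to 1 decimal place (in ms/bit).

b = (712 − 360) / log₂(21) = 352 / 4.3923 = 80.140 ms/bit.

80.1 ms/bit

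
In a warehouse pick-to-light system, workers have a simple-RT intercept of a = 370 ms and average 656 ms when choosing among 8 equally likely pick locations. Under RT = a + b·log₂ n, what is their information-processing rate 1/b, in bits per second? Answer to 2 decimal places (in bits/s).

Choice component = 656 − 370 = 286 ms over log₂(8) = 3 bits.
b = 286 / 3 = 95.333 ms/bit, so 1/b = 10.490 bits/s.

10.49 bits/s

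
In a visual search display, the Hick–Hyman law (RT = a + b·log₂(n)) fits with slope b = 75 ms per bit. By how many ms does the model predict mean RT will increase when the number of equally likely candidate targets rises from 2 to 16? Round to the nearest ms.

225 ms

Only the slope matters, since a is common to both: ΔRT = b·log₂(n₂/n₁).
log₂(16) − log₂(2) = log₂(16/2) = log₂(8) = 3.
ΔRT = 75 × 3.0000 = 225.000 ms.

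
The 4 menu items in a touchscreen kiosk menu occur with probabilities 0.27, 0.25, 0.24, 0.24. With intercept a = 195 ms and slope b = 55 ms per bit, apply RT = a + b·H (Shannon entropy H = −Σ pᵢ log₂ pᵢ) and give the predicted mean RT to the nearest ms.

305 ms

Entropy contributions −pᵢ log₂ pᵢ: 0.5100, 0.5000, 0.4941, 0.4941; sum H = 1.9983 bits.
RT = a + bH = 195 + 55·1.9983 = 304.91 ms.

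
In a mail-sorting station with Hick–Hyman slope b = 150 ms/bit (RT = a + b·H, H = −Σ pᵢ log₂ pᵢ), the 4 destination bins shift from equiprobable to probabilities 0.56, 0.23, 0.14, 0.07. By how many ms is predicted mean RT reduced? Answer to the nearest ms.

57 ms

Equiprobable entropy H₀ = log₂ 4 = 2.0000 bits.
Skewed entropy H = −Σ pᵢ log₂ pᵢ = 1.6218 bits.
ΔRT = b·(H₀ − H) = 150 × 0.3782 = 56.73 ms.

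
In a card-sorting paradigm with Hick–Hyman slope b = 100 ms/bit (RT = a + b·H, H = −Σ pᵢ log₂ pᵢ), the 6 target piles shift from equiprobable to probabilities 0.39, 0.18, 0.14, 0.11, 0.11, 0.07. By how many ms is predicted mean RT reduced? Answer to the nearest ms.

Equiprobable entropy H₀ = log₂ 6 = 2.5850 bits.
Skewed entropy H = −Σ pᵢ log₂ pᵢ = 2.3413 bits.
ΔRT = b·(H₀ − H) = 100 × 0.2436 = 24.36 ms.

24 ms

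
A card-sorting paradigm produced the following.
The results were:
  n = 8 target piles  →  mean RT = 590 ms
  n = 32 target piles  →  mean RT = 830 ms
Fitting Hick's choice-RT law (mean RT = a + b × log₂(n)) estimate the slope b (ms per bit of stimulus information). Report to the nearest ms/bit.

120 ms/bit

b = (RT₂ − RT₁)/(log₂ n₂ − log₂ n₁) = (830 − 590)/(5 − 3) = 120 ms/bit.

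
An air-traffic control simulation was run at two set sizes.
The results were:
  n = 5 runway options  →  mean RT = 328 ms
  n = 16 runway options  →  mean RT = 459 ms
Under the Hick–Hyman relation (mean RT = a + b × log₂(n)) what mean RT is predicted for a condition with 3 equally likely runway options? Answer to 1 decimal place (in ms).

RT is linear in log₂ n, so two points fix the line:
  b = (459 − 328) / (log₂ 16 − log₂ 5) = 131 / (4 − 2.3219) = 78.066 ms/bit
  a = 328 − 78.066 × 2.3219 = 146.737 ms
Then RT(3) = 146.737 + 78.066 × log₂ 3 = 146.737 + 78.066 × 1.5850 ≈ 270.468 ms.

270.5 ms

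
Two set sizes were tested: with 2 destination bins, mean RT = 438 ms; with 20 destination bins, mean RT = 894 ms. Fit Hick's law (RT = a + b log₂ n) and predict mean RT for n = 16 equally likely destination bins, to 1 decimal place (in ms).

RT is linear in log₂ n, so two points fix the line:
  b = (894 − 438) / (log₂ 20 − log₂ 2) = 456 / (4.3219 − 1) = 137.270 ms/bit
  a = 438 − 137.270 × 1 = 300.730 ms
Then RT(16) = 300.730 + 137.270 × log₂ 16 = 300.730 + 137.270 × 4 ≈ 849.809 ms.

849.8 ms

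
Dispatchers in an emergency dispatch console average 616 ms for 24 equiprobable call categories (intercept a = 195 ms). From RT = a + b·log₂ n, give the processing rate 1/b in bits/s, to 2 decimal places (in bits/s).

Choice component = 616 − 195 = 421 ms over log₂(24) = 4.5850 bits.
b = 421 / 4.5850 = 91.822 ms/bit, so 1/b = 10.891 bits/s.

10.89 bits/s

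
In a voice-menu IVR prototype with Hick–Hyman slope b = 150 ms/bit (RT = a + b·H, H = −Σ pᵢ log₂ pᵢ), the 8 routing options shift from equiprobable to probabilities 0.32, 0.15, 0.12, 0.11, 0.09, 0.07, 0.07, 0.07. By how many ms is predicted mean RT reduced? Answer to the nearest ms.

34 ms

Equiprobable entropy H₀ = log₂ 8 = 3.0000 bits.
Skewed entropy H = −Σ pᵢ log₂ pᵢ = 2.7723 bits.
ΔRT = b·(H₀ − H) = 150 × 0.2277 = 34.16 ms.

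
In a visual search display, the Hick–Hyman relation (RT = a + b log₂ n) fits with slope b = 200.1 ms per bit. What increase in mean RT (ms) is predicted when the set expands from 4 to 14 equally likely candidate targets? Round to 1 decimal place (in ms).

The intercept a cancels: ΔRT = b·(log₂ n₂ − log₂ n₁) = b·log₂(n₂/n₁).
log₂(14) − log₂(4) = 3.8074 − 2 = 1.8074.
ΔRT = 200.1 × 1.8074 = 361.652 ms.

361.7 ms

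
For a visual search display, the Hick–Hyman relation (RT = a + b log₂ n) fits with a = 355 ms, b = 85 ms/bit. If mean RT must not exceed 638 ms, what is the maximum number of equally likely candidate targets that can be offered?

Set 355 + 85·log₂ n ≤ 638 → log₂ n ≤ (638 − 355)/85 = 3.3294.
So n ≤ 2^3.3294 = 10.052; the largest integer n is 10.

10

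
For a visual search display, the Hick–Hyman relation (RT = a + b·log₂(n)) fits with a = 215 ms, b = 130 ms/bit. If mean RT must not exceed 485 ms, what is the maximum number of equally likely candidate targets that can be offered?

Information budget: (485 − 215)/130 = 2.0769 bits, so n ≤ 2^2.0769 = 4.219 → at most 4.

4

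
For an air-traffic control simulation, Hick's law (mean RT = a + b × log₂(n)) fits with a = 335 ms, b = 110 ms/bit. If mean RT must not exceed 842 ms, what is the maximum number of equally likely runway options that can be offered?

Set 335 + 110·log₂ n ≤ 842 → log₂ n ≤ (842 − 335)/110 = 4.6091.
So n ≤ 2^4.6091 = 24.405; the largest integer n is 24.

24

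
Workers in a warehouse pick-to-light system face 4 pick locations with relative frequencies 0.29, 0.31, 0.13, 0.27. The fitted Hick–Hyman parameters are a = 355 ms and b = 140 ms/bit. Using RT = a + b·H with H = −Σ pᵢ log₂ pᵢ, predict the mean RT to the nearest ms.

Entropy contributions −pᵢ log₂ pᵢ: 0.5179, 0.5238, 0.3826, 0.5100; sum H = 1.9344 bits.
RT = a + bH = 355 + 140·1.9344 = 625.81 ms.

626 ms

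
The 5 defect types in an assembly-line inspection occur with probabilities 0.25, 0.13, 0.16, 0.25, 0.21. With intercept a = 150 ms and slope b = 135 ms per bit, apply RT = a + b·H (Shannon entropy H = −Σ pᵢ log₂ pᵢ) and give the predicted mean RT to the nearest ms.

458 ms

Entropy contributions −pᵢ log₂ pᵢ: 0.5000, 0.3826, 0.4230, 0.5000, 0.4728; sum H = 2.2785 bits.
RT = a + bH = 150 + 135·2.2785 = 457.60 ms.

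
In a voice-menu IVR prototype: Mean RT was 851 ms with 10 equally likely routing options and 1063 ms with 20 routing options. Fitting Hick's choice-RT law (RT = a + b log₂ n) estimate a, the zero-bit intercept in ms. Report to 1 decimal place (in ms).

146.8 ms

Slope: b = (1063 − 851) / (log₂ 20 − log₂ 10) = 212/1.0000 = 212.000 ms/bit.
Intercept: a = 851 − 212.000·log₂(10) = 146.751 ms.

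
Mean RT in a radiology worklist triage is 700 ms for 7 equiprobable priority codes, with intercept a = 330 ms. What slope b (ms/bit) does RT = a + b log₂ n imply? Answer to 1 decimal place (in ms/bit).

131.8 ms/bit

b = (700 − 330) / log₂(7) = 370 / 2.8074 = 131.797 ms/bit.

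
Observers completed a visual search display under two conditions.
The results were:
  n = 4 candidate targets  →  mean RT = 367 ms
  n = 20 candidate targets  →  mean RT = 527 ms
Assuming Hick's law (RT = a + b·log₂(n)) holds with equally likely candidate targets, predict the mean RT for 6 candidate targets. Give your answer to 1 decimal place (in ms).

407.3 ms

RT is linear in log₂ n, so two points fix the line:
  b = (527 − 367) / (log₂ 20 − log₂ 4) = 160 / (4.3219 − 2) = 68.908 ms/bit
  a = 367 − 68.908 × 2 = 229.184 ms
Then RT(6) = 229.184 + 68.908 × log₂ 6 = 229.184 + 68.908 × 2.5850 ≈ 407.309 ms.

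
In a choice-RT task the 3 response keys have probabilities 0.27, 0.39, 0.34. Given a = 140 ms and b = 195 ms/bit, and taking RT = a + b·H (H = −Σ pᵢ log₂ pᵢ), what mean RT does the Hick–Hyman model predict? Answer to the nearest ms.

446 ms

Entropy contributions −pᵢ log₂ pᵢ: 0.5100, 0.5298, 0.5292; sum H = 1.5690 bits.
RT = a + bH = 140 + 195·1.5690 = 445.95 ms.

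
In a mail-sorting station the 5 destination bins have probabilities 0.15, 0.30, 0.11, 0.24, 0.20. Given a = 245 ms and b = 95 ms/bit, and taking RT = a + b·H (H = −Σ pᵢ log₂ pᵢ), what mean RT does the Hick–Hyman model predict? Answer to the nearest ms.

458 ms

Entropy contributions −pᵢ log₂ pᵢ: 0.4105, 0.5211, 0.3503, 0.4941, 0.4644; sum H = 2.2404 bits.
RT = a + bH = 245 + 95·2.2404 = 457.84 ms.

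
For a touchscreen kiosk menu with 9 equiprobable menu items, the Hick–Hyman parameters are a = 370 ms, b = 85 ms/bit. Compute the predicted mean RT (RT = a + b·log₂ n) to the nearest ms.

639 ms

log₂(9) = 3.1699 bits, so RT = 370 + 85 × 3.1699 ≈ 639.444 ms.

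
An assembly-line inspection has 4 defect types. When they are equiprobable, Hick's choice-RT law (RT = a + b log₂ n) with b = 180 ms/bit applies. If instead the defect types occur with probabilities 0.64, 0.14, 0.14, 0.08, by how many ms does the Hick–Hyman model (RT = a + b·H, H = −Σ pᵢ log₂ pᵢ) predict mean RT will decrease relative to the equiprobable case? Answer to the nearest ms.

Equiprobable entropy H₀ = log₂ 4 = 2.0000 bits.
Skewed entropy H = −Σ pᵢ log₂ pᵢ = 1.4978 bits.
ΔRT = b·(H₀ − H) = 180 × 0.5022 = 90.40 ms.

90 ms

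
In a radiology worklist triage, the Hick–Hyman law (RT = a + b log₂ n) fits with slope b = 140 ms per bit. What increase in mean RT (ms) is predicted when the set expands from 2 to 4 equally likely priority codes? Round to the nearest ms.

140 ms

ΔRT = (a + b log₂ n₂) − (a + b log₂ n₁) = b·(log₂ n₂ − log₂ n₁).
log₂(4) − log₂(2) = log₂(4/2) = log₂(2) = 1.
ΔRT = 140 × 1.0000 = 140.000 ms.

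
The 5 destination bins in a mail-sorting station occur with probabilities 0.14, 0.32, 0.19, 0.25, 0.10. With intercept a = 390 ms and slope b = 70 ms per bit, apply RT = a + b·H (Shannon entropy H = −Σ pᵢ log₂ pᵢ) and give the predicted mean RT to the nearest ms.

H = 0.14·log₂(1/0.14) + 0.32·log₂(1/0.32) + 0.19·log₂(1/0.19) + 0.25·log₂(1/0.25) + 0.10·log₂(1/0.10) = 2.2106 bits.
RT = 390 + 70 × 2.2106 = 544.74 ms.

545 ms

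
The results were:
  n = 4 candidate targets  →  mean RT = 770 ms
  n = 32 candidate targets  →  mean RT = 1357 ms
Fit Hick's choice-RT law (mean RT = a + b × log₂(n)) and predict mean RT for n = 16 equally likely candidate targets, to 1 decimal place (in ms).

RT is linear in log₂ n, so two points fix the line:
  b = (1357 − 770) / (log₂ 32 − log₂ 4) = 587 / (5 − 2) = 195.667 ms/bit
  a = 770 − 195.667 × 2 = 378.667 ms
Then RT(16) = 378.667 + 195.667 × log₂ 16 = 378.667 + 195.667 × 4 ≈ 1161.333 ms.

1161.3 ms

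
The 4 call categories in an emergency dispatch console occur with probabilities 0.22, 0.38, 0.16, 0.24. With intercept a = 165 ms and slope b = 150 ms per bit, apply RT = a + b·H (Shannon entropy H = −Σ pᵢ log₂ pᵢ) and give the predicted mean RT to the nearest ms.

454 ms

H = 0.22·log₂(1/0.22) + 0.38·log₂(1/0.38) + 0.16·log₂(1/0.16) + 0.24·log₂(1/0.24) = 1.9282 bits.
RT = 165 + 150 × 1.9282 = 454.23 ms.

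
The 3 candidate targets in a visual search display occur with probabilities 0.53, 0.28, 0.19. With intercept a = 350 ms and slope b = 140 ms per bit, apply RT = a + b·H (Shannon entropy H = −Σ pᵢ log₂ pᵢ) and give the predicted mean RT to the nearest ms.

554 ms

H = 0.53·log₂(1/0.53) + 0.28·log₂(1/0.28) + 0.19·log₂(1/0.19) = 1.4549 bits.
RT = 350 + 140 × 1.4549 = 553.68 ms.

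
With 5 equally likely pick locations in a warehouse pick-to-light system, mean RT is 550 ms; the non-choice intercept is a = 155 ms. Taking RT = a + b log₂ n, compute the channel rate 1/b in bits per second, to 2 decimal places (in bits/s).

b = (550 − 155)/log₂ 5 = 395/2.3219 = 170.117 ms per bit = 0.17012 s/bit; the reciprocal is 5.878 bits/s.

5.88 bits/s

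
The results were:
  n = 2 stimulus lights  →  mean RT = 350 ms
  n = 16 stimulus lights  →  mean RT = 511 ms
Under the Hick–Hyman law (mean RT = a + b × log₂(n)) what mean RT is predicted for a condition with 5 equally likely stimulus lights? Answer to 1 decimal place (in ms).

Fit slope and intercept:
  b = (511 − 350) / (log₂ 16 − log₂ 2) = 161 / (4 − 1) = 53.667 ms/bit
  a = 350 − 53.667 × 1 = 296.333 ms
Then RT(5) = 296.333 + 53.667 × log₂ 5 = 296.333 + 53.667 × 2.3219 ≈ 420.943 ms.

420.9 ms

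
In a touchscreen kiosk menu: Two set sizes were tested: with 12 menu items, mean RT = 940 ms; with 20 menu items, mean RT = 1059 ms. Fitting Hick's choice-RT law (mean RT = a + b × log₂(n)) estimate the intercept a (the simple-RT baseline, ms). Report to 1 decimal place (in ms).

b = (RT₂ − RT₁)/(log₂ n₂ − log₂ n₁) = (1059 − 940)/(4.3219 − 3.5850) = 161.473 ms/bit.
Intercept: a = 940 − 161.473·log₂(12) = 361.126 ms.

361.1 ms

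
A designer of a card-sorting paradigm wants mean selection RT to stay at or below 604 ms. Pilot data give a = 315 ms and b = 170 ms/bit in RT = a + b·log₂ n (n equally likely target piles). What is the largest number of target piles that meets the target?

3

Information budget: (604 − 315)/170 = 1.7000 bits, so n ≤ 2^1.7000 = 3.249 → at most 3.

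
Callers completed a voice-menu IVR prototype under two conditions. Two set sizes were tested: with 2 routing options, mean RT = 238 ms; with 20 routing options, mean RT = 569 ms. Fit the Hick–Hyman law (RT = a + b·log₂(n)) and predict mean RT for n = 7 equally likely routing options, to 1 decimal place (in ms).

418.1 ms

Fit slope and intercept:
  b = (569 − 238) / (log₂ 20 − log₂ 2) = 331 / (4.3219 − 1) = 99.641 ms/bit
  a = 238 − 99.641 × 1 = 138.359 ms
Then RT(7) = 138.359 + 99.641 × log₂ 7 = 138.359 + 99.641 × 2.8074 ≈ 418.087 ms.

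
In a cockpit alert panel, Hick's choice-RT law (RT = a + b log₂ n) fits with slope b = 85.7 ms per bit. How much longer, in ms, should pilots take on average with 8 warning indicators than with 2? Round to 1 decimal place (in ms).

The intercept a cancels: ΔRT = b·(log₂ n₂ − log₂ n₁) = b·log₂(n₂/n₁).
log₂(8) − log₂(2) = log₂(8/2) = log₂(4) = 2.
ΔRT = 85.7 × 2.0000 = 171.400 ms.

171.4 ms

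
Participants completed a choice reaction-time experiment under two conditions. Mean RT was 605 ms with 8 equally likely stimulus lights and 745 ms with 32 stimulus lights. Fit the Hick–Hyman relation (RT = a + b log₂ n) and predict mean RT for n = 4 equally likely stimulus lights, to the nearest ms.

With log₂ n on the abscissa the relation is linear; from the two conditions:
  b = (745 − 605) / (log₂ 32 − log₂ 8) = 140 / (5 − 3) = 70 ms/bit
  a = 605 − 70 × 3 = 395 ms
Then RT(4) = 395 + 70 × log₂ 4 = 395 + 70 × 2 ≈ 535.000 ms.

535 ms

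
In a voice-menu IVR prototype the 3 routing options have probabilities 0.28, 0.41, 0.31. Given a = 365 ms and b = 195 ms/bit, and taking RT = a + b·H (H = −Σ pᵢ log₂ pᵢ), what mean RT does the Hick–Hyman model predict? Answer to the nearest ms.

H = 0.28·log₂(1/0.28) + 0.41·log₂(1/0.41) + 0.31·log₂(1/0.31) = 1.5654 bits.
RT = 365 + 195 × 1.5654 = 670.25 ms.

670 ms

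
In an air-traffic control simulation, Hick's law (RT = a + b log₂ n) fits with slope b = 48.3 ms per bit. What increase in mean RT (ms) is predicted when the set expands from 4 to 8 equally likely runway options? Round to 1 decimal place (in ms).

The intercept a cancels: ΔRT = b·(log₂ n₂ − log₂ n₁) = b·log₂(n₂/n₁).
log₂(8) − log₂(4) = log₂(8/4) = log₂(2) = 1.
ΔRT = 48.3 × 1.0000 = 48.300 ms.

48.3 ms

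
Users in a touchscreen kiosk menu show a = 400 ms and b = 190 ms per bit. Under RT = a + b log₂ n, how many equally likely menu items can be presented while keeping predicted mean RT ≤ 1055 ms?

10

190·log₂ n ≤ 1055 − 400 = 655, giving log₂ n ≤ 3.4474 and n ≤ 10.908. The largest whole number is 10.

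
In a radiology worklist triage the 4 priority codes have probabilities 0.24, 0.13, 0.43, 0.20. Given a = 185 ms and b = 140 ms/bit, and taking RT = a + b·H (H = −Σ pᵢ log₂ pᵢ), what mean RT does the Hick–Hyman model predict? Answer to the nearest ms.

H = 0.24·log₂(1/0.24) + 0.13·log₂(1/0.13) + 0.43·log₂(1/0.43) + 0.20·log₂(1/0.20) = 1.8647 bits.
RT = 185 + 140 × 1.8647 = 446.06 ms.

446 ms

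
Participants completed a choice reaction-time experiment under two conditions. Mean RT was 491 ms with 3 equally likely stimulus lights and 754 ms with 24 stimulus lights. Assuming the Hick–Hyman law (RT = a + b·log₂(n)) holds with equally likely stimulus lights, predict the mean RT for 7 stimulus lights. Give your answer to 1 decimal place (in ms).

598.2 ms

RT is linear in log₂ n, so two points fix the line:
  b = (754 − 491) / (log₂ 24 − log₂ 3) = 263 / (4.5850 − 1.5850) = 87.667 ms/bit
  a = 491 − 87.667 × 1.5850 = 352.052 ms
Then RT(7) = 352.052 + 87.667 × log₂ 7 = 352.052 + 87.667 × 2.8074 ≈ 598.163 ms.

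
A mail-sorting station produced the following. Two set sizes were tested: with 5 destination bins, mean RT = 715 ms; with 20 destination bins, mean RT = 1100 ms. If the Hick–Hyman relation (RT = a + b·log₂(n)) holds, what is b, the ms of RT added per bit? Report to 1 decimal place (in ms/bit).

b = (RT₂ − RT₁)/(log₂ n₂ − log₂ n₁) = (1100 − 715)/(4.3219 − 2.3219) = 192.500 ms/bit.

192.5 ms/bit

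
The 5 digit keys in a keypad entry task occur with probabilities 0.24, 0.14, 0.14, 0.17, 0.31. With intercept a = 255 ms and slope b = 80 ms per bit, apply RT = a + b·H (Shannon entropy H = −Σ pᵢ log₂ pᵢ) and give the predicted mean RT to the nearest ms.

435 ms

H = 0.24·log₂(1/0.24) + 0.14·log₂(1/0.14) + 0.14·log₂(1/0.14) + 0.17·log₂(1/0.17) + 0.31·log₂(1/0.31) = 2.2467 bits.
RT = 255 + 80 × 2.2467 = 434.74 ms.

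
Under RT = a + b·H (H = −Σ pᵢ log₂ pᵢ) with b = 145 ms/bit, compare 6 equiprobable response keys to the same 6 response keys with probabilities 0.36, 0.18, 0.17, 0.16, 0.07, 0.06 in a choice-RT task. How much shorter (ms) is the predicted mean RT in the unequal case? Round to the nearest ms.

Equiprobable entropy H₀ = log₂ 6 = 2.5850 bits.
Skewed entropy H = −Σ pᵢ log₂ pᵢ = 2.3456 bits.
ΔRT = b·(H₀ − H) = 145 × 0.2393 = 34.71 ms.

35 ms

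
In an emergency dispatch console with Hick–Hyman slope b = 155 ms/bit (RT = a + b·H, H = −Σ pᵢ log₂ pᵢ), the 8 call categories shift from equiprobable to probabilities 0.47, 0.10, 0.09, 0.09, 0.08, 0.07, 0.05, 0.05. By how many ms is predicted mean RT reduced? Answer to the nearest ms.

Equiprobable entropy H₀ = log₂ 8 = 3.0000 bits.
Skewed entropy H = −Σ pᵢ log₂ pᵢ = 2.4617 bits.
ΔRT = b·(H₀ − H) = 155 × 0.5383 = 83.43 ms.

83 ms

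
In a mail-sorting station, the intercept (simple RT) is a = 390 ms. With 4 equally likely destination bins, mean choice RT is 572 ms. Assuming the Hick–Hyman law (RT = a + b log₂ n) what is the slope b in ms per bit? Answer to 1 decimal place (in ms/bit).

91.0 ms/bit

4 alternatives carry log₂ 4 = 2 bits; the choice cost is 572 − 390 = 182 ms, so b = 182/2 = 91.000 ms/bit.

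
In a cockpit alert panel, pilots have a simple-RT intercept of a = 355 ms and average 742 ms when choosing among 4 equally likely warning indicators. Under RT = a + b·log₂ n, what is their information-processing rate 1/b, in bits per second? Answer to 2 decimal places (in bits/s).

Choice component = 742 − 355 = 387 ms over log₂(4) = 2 bits.
b = 387 / 2 = 193.500 ms/bit, so 1/b = 5.168 bits/s.

5.17 bits/s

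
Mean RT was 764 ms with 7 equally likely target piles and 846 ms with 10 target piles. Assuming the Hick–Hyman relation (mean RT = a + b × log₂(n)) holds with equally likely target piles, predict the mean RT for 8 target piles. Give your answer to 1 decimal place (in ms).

RT is linear in log₂ n, so two points fix the line:
  b = (846 − 764) / (log₂ 10 − log₂ 7) = 82 / (3.3219 − 2.8074) = 159.355 ms/bit
  a = 764 − 159.355 × 2.8074 = 316.633 ms
Then RT(8) = 316.633 + 159.355 × log₂ 8 = 316.633 + 159.355 × 3 ≈ 794.699 ms.

794.7 ms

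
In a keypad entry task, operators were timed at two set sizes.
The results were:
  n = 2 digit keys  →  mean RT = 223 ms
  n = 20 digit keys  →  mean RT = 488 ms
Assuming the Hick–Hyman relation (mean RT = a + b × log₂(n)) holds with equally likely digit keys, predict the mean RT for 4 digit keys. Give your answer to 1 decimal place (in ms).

302.8 ms

Fit slope and intercept:
  b = (488 − 223) / (log₂ 20 − log₂ 2) = 265 / (4.3219 − 1) = 79.773 ms/bit
  a = 223 − 79.773 × 1 = 143.227 ms
Then RT(4) = 143.227 + 79.773 × log₂ 4 = 143.227 + 79.773 × 2 ≈ 302.773 ms.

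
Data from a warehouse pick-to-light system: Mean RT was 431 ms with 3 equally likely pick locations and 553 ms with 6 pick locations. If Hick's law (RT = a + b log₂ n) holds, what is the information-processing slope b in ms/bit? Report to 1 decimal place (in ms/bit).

122.0 ms/bit

Slope: b = (553 − 431) / (log₂ 6 − log₂ 3) = 122/1.0000 = 122.000 ms/bit.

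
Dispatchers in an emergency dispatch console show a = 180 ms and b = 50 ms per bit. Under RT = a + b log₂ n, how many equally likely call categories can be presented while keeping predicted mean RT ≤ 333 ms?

Information budget: (333 − 180)/50 = 3.0600 bits, so n ≤ 2^3.0600 = 8.340 → at most 8.

8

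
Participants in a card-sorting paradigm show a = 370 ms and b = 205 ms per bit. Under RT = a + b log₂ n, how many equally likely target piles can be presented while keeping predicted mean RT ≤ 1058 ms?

10

Set 370 + 205·log₂ n ≤ 1058 → log₂ n ≤ (1058 − 370)/205 = 3.3561.
So n ≤ 2^3.3561 = 10.240; the largest integer n is 10.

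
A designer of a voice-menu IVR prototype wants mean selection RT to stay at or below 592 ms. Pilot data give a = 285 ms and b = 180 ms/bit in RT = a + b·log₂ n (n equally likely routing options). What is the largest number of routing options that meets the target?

3

Set 285 + 180·log₂ n ≤ 592 → log₂ n ≤ (592 − 285)/180 = 1.7056.
So n ≤ 2^1.7056 = 3.262; the largest integer n is 3.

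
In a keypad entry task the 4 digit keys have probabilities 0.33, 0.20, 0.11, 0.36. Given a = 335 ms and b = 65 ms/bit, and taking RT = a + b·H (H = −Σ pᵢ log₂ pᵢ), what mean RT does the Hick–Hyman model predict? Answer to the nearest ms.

457 ms

Entropy contributions −pᵢ log₂ pᵢ: 0.5278, 0.4644, 0.3503, 0.5306; sum H = 1.8731 bits.
RT = a + bH = 335 + 65·1.8731 = 456.75 ms.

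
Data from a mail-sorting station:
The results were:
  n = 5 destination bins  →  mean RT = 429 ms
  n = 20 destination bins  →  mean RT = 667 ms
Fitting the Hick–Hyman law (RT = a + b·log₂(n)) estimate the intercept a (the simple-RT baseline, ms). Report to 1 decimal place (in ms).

The slope on a log₂ axis is (667 − 429) / (4.3219 − 2.3219) = 119.000 ms/bit.
Intercept: a = 429 − 119.000·log₂(5) = 152.691 ms.

152.7 ms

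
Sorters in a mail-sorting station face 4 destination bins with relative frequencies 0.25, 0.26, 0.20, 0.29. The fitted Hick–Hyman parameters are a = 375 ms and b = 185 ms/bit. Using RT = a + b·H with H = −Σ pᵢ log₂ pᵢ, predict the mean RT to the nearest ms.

H = 0.25·log₂(1/0.25) + 0.26·log₂(1/0.26) + 0.20·log₂(1/0.20) + 0.29·log₂(1/0.29) = 1.9876 bits.
RT = 375 + 185 × 1.9876 = 742.70 ms.

743 ms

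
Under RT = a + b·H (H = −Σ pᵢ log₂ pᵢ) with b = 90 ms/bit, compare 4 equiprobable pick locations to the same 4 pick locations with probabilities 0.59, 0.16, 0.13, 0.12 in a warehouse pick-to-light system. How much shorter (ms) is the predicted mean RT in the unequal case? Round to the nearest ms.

34 ms

Equiprobable entropy H₀ = log₂ 4 = 2.0000 bits.
Skewed entropy H = −Σ pᵢ log₂ pᵢ = 1.6218 bits.
ΔRT = b·(H₀ − H) = 90 × 0.3782 = 34.03 ms.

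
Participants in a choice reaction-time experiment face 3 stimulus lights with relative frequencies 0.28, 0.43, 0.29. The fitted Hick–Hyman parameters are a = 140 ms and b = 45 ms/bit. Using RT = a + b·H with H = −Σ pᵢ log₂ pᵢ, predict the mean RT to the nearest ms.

210 ms

Entropy contributions −pᵢ log₂ pᵢ: 0.5142, 0.5236, 0.5179; sum H = 1.5557 bits.
RT = a + bH = 140 + 45·1.5557 = 210.01 ms.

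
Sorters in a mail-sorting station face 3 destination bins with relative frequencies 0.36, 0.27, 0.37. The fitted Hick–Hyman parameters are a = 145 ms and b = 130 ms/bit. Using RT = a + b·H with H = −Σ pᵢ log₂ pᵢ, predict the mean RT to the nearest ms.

349 ms

H = 0.36·log₂(1/0.36) + 0.27·log₂(1/0.27) + 0.37·log₂(1/0.37) = 1.5714 bits.
RT = 145 + 130 × 1.5714 = 349.28 ms.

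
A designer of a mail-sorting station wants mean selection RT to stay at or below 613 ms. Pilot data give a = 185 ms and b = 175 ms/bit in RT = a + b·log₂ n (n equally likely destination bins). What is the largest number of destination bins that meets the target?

Information budget: (613 − 185)/175 = 2.4457 bits, so n ≤ 2^2.4457 = 5.448 → at most 5.

5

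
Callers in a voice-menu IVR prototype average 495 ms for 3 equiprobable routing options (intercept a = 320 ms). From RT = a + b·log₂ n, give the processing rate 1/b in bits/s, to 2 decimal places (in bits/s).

b = (495 − 320)/log₂ 3 = 175/1.5850 = 110.413 ms per bit = 0.11041 s/bit; the reciprocal is 9.057 bits/s.

9.06 bits/s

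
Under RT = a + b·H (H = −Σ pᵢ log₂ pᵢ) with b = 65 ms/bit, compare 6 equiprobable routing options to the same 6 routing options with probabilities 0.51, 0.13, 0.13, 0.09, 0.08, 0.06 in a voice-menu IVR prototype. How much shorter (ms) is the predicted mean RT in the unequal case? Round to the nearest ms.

The RT saving is b·ΔH. Equiprobable H₀ = log₂(6) = 2.5850 bits; with the given probabilities H = 2.1084 bits.
b·(H₀ − H) = 65 × (2.5850 − 2.1084) = 30.98 ms.

31 ms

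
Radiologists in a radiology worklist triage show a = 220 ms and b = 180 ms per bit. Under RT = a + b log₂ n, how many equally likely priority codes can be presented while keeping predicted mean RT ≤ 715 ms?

6

Information budget: (715 − 220)/180 = 2.7500 bits, so n ≤ 2^2.7500 = 6.727 → at most 6.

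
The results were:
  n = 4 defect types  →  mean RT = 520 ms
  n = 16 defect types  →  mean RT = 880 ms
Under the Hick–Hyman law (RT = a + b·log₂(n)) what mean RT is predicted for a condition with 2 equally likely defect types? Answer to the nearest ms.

RT is linear in log₂ n, so two points fix the line:
  b = (880 − 520) / (log₂ 16 − log₂ 4) = 360 / (4 − 2) = 180 ms/bit
  a = 520 − 180 × 2 = 160 ms
Then RT(2) = 160 + 180 × log₂ 2 = 160 + 180 × 1 ≈ 340.000 ms.

340 ms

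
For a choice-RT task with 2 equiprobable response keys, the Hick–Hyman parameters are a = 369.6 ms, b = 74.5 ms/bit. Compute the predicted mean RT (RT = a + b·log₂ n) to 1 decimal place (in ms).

444.1 ms

log₂(2) = 1 bits, so RT = 369.6 + 74.5 × 1 ≈ 444.100 ms.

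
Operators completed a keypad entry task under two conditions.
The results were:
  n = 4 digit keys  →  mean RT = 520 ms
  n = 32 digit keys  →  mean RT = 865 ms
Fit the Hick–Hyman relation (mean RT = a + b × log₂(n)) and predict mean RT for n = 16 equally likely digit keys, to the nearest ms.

With log₂ n on the abscissa the relation is linear; from the two conditions:
  b = (865 − 520) / (log₂ 32 − log₂ 4) = 345 / (5 − 2) = 115 ms/bit
  a = 520 − 115 × 2 = 290 ms
Then RT(16) = 290 + 115 × log₂ 16 = 290 + 115 × 4 ≈ 750.000 ms.

750 ms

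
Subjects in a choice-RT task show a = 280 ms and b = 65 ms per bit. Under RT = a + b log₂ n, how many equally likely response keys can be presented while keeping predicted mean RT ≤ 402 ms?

3

Information budget: (402 − 280)/65 = 1.8769 bits, so n ≤ 2^1.8769 = 3.673 → at most 3.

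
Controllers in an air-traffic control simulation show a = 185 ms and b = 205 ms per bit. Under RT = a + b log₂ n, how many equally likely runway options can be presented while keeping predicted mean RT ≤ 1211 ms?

205·log₂ n ≤ 1211 − 185 = 1026, giving log₂ n ≤ 5.0049 and n ≤ 32.108. The largest whole number is 32.

32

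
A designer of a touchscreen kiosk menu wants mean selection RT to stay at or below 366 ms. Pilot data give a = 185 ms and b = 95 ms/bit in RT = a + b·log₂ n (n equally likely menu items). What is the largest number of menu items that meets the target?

3

95·log₂ n ≤ 366 − 185 = 181, giving log₂ n ≤ 1.9053 and n ≤ 3.746. The largest whole number is 3.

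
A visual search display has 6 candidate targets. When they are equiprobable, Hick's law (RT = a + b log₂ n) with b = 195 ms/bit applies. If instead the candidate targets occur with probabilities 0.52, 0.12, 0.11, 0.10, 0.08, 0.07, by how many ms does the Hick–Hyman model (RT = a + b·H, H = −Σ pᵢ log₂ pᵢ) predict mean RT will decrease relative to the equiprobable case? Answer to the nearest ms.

The RT saving is b·ΔH. Equiprobable H₀ = log₂(6) = 2.5850 bits; with the given probabilities H = 2.1002 bits.
b·(H₀ − H) = 195 × (2.5850 − 2.1002) = 94.53 ms.

95 ms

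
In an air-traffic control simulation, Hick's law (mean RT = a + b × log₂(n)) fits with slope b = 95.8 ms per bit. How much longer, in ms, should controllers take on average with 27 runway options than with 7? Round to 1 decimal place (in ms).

ΔRT = (a + b log₂ n₂) − (a + b log₂ n₁) = b·(log₂ n₂ − log₂ n₁).
log₂(27) − log₂(7) = 4.7549 − 2.8074 = 1.9475.
ΔRT = 95.8 × 1.9475 = 186.574 ms.

186.6 ms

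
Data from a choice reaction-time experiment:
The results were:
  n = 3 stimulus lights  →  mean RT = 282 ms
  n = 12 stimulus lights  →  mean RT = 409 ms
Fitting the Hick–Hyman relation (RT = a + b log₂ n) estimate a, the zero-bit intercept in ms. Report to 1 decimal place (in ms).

181.4 ms

The slope on a log₂ axis is (409 − 282) / (3.5850 − 1.5850) = 63.500 ms/bit.
Intercept: a = 282 − 63.500·log₂(3) = 181.355 ms.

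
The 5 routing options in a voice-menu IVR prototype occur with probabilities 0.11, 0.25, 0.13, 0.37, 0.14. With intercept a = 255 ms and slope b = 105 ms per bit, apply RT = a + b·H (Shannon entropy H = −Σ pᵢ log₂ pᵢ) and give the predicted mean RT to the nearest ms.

482 ms

H = 0.11·log₂(1/0.11) + 0.25·log₂(1/0.25) + 0.13·log₂(1/0.13) + 0.37·log₂(1/0.37) + 0.14·log₂(1/0.14) = 2.1608 bits.
RT = 255 + 105 × 2.1608 = 481.88 ms.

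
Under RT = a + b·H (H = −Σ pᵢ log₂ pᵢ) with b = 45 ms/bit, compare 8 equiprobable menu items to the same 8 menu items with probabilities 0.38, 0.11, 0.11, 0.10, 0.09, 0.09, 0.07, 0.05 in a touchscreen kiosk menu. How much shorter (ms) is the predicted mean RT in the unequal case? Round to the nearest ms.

15 ms

Equiprobable entropy H₀ = log₂ 8 = 3.0000 bits.
Skewed entropy H = −Σ pᵢ log₂ pᵢ = 2.6732 bits.
ΔRT = b·(H₀ − H) = 45 × 0.3268 = 14.71 ms.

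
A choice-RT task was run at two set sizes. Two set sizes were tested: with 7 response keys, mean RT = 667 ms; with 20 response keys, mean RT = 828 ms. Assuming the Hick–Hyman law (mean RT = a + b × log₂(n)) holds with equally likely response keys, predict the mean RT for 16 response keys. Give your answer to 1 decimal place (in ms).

With log₂ n on the abscissa the relation is linear; from the two conditions:
  b = (828 − 667) / (log₂ 20 − log₂ 7) = 161 / (4.3219 − 2.8074) = 106.301 ms/bit
  a = 667 − 106.301 × 2.8074 = 368.577 ms
Then RT(16) = 368.577 + 106.301 × log₂ 16 = 368.577 + 106.301 × 4 ≈ 793.779 ms.

793.8 ms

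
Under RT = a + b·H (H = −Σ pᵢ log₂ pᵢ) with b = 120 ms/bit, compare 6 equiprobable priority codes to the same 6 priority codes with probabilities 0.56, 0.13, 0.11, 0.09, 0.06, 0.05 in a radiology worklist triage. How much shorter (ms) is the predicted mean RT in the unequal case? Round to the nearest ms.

The RT saving is b·ΔH. Equiprobable H₀ = log₂(6) = 2.5850 bits; with the given probabilities H = 1.9737 bits.
b·(H₀ − H) = 120 × (2.5850 − 1.9737) = 73.36 ms.

73 ms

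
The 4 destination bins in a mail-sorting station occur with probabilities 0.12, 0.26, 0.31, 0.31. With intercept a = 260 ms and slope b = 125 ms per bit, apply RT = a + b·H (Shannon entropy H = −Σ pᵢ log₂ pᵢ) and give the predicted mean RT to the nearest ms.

500 ms

H = 0.12·log₂(1/0.12) + 0.26·log₂(1/0.26) + 0.31·log₂(1/0.31) + 0.31·log₂(1/0.31) = 1.9199 bits.
RT = 260 + 125 × 1.9199 = 499.99 ms.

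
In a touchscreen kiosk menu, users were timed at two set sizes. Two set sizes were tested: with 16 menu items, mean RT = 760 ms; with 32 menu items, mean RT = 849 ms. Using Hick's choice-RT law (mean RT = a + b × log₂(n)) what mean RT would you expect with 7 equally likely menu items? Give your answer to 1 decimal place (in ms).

With log₂ n on the abscissa the relation is linear; from the two conditions:
  b = (849 − 760) / (log₂ 32 − log₂ 16) = 89 / (5 − 4) = 89.000 ms/bit
  a = 760 − 89.000 × 4 = 404.000 ms
Then RT(7) = 404.000 + 89.000 × log₂ 7 = 404.000 + 89.000 × 2.8074 ≈ 653.855 ms.

653.9 ms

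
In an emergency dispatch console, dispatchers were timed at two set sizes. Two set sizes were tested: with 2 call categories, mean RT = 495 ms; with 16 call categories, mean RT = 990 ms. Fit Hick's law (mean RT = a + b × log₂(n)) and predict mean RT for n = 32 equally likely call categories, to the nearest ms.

1155 ms

Solve the two-equation system in a and b:
  b = (990 − 495) / (log₂ 16 − log₂ 2) = 495 / (4 − 1) = 165 ms/bit
  a = 495 − 165 × 1 = 330 ms
Then RT(32) = 330 + 165 × log₂ 32 = 330 + 165 × 5 ≈ 1155.000 ms.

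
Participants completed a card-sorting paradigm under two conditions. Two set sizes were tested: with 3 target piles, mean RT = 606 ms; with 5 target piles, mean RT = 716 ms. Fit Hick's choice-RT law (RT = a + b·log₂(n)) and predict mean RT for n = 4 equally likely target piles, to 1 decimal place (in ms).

RT is linear in log₂ n, so two points fix the line:
  b = (716 − 606) / (log₂ 5 − log₂ 3) = 110 / (2.3219 − 1.5850) = 149.261 ms/bit
  a = 606 − 149.261 × 1.5850 = 369.427 ms
Then RT(4) = 369.427 + 149.261 × log₂ 4 = 369.427 + 149.261 × 2 ≈ 667.949 ms.

667.9 ms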